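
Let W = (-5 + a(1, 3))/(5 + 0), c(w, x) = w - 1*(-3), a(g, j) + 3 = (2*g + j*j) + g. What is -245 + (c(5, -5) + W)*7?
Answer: -917/5 ≈ -183.40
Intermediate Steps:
a(g, j) = -3 + j**2 + 3*g (a(g, j) = -3 + ((2*g + j*j) + g) = -3 + ((2*g + j**2) + g) = -3 + ((j**2 + 2*g) + g) = -3 + (j**2 + 3*g) = -3 + j**2 + 3*g)
c(w, x) = 3 + w (c(w, x) = w + 3 = 3 + w)
W = 4/5 (W = (-5 + (-3 + 3**2 + 3*1))/(5 + 0) = (-5 + (-3 + 9 + 3))/5 = (-5 + 9)*(1/5) = 4*(1/5) = 4/5 ≈ 0.80000)
-245 + (c(5, -5) + W)*7 = -245 + ((3 + 5) + 4/5)*7 = -245 + (8 + 4/5)*7 = -245 + (44/5)*7 = -245 + 308/5 = -917/5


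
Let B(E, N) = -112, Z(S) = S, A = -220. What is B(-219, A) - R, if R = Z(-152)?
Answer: 40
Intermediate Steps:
R = -152
B(-219, A) - R = -112 - 1*(-152) = -112 + 152 = 40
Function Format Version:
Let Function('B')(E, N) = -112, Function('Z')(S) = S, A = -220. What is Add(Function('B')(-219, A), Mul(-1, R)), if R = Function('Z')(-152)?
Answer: 40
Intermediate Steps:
R = -152
Add(Function('B')(-219, A), Mul(-1, R)) = Add(-112, Mul(-1, -152)) = Add(-112, 152) = 40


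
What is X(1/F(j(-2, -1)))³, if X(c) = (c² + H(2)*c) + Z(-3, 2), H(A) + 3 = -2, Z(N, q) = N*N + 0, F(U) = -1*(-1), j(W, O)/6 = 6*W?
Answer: 125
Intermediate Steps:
j(W, O) = 36*W (j(W, O) = 6*(6*W) = 36*W)
F(U) = 1
Z(N, q) = N² (Z(N, q) = N² + 0 = N²)
H(A) = -5 (H(A) = -3 - 2 = -5)
X(c) = 9 + c² - 5*c (X(c) = (c² - 5*c) + (-3)² = (c² - 5*c) + 9 = 9 + c² - 5*c)
X(1/F(j(-2, -1)))³ = (9 + (1/1)² - 5/1)³ = (9 + 1² - 5*1)³ = (9 + 1 - 5)³ = 5³ = 125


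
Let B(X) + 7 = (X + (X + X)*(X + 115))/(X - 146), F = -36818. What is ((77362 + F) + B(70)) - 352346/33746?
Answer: 25765479959/641174 ≈ 40185.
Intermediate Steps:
B(X) = -7 + (X + 2*X*(115 + X))/(-146 + X) (B(X) = -7 + (X + (X + X)*(X + 115))/(X - 146) = -7 + (X + (2*X)*(115 + X))/(-146 + X) = -7 + (X + 2*X*(115 + X))/(-146 + X))
((77362 + F) + B(70)) - 352346/33746 = ((77362 - 36818) + 2*(511 + 70² + 112*70)/(-146 + 70)) - 352346/33746 = (40544 + 2*(511 + 4900 + 7840)/(-76)) - 352346/33746 = (40544 + 2*(-1/76)*13251) - 1*176173/16873 = (40544 - 13251/38) - 176173/16873 = 1527421/38 - 176173/16873 = 25765479959/641174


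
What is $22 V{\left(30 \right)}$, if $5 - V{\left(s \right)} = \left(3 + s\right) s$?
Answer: $-21670$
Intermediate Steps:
$V{\left(s \right)} = 5 - s \left(3 + s\right)$ ($V{\left(s \right)} = 5 - \left(3 + s\right) s = 5 - s \left(3 + s\right)$)
$22 V{\left(30 \right)} = 22 \left(5 - 30^{2} - 90\right) = 22 \left(5 - 900 - 90\right) = 22 \left(-985\right) = -21670$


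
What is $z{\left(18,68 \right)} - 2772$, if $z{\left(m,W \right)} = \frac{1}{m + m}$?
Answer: $- \frac{99791}{36} \approx -2772.0$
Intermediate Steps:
$z{\left(m,W \right)} = \frac{1}{2 m}$
$z{\left(18,68 \right)} - 2772 = \frac{1}{2 \cdot 18} - 2772 = \frac{1}{2} \cdot \frac{1}{18} - 2772 = \frac{1}{36} - 2772 = - \frac{99791}{36}$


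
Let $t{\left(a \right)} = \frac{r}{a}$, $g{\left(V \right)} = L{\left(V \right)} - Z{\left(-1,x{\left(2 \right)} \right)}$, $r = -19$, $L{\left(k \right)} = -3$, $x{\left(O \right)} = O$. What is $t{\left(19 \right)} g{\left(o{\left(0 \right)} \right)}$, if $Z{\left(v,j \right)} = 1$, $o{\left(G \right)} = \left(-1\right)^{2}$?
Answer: $4$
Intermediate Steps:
$o{\left(G \right)} = 1$
$g{\left(V \right)} = -4$ ($g{\left(V \right)} = -3 - 1 = -4$)
$t{\left(a \right)} = - \frac{19}{a}$
$t{\left(19 \right)} g{\left(o{\left(0 \right)} \right)} = - \frac{19}{19} \left(-4\right) = \left(-19\right) \frac{1}{19} \left(-4\right) = \left(-1\right) \left(-4\right) = 4$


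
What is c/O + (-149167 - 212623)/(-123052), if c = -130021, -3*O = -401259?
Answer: 16195576889/8229287078 ≈ 1.9680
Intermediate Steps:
O = 133753 (O = -1/3*(-401259) = 133753)
c/O + (-149167 - 212623)/(-123052) = -130021/133753 + (-149167 - 212623)/(-123052) = -130021*1/133753 - 361790*(-1/123052) = -130021/133753 + 180895/61526 = 16195576889/8229287078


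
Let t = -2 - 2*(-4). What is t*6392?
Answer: 38352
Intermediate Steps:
t = 6 (t = -2 + 8 = 6)
t*6392 = 6*6392 = 38352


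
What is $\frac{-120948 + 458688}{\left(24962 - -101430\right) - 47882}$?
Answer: $\frac{11258}{2617} \approx 4.3019$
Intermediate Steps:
$\frac{-120948 + 458688}{\left(24962 - -101430\right) - 47882} = \frac{337740}{\left(24962 + 101430\right) - 47882} = \frac{337740}{126392 - 47882} = \frac{337740}{78510} = 337740 \cdot \frac{1}{78510} = \frac{11258}{2617}$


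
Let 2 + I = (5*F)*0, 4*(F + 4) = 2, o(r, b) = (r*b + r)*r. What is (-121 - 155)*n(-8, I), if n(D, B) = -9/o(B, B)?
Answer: -621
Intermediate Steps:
o(r, b) = r*(r + b*r) (o(r, b) = (b*r + r)*r = (r + b*r)*r = r*(r + b*r))
F = -7/2 (F = -4 + (1/4)*2 = -4 + 1/2 = -7/2 ≈ -3.5000)
I = -2 (I = -2 + (5*(-7/2))*0 = -2 - 35/2*0 = -2 + 0 = -2)
n(D, B) = -9/(B**2*(1 + B)) (n(D, B) = -9*1/(B**2*(1 + B)) = -9/(B**2*(1 + B)))
(-121 - 155)*n(-8, I) = (-121 - 155)*(-9/((-2)**2*(1 - 2))) = -(-2484)/(4*(-1)) = -(-2484)*(-1)/4 = -276*9/4 = -621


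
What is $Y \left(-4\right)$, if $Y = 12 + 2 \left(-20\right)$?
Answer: $112$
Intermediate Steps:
$Y = -28$ ($Y = 12 - 40 = -28$)
$Y \left(-4\right) = \left(-28\right) \left(-4\right) = 112$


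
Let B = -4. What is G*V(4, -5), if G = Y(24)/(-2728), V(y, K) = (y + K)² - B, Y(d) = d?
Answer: -15/341 ≈ -0.043988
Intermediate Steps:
V(y, K) = 4 + (K + y)² (V(y, K) = (y + K)² - 1*(-4) = (K + y)² + 4 = 4 + (K + y)²)
G = -3/341 (G = 24/(-2728) = 24*(-1/2728) = -3/341 ≈ -0.0087977)
G*V(4, -5) = -3*(4 + (-5 + 4)²)/341 = -3*(4 + (-1)²)/341 = -3*(4 + 1)/341 = -3/341*5 = -15/341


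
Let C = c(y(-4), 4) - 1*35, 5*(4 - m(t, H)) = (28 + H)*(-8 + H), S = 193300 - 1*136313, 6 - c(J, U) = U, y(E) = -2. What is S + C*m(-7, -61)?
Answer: 359416/5 ≈ 71883.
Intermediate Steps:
c(J, U) = 6 - U
S = 56987 (S = 193300 - 136313 = 56987)
m(t, H) = 4 - (-8 + H)*(28 + H)/5 (m(t, H) = 4 - (28 + H)*(-8 + H)/5 = 4 - (-8 + H)*(28 + H)/5)
C = -33 (C = (6 - 1*4) - 1*35 = (6 - 4) - 35 = 2 - 35 = -33)
S + C*m(-7, -61) = 56987 - 33*(244/5 - 4*(-61) - ⅕*(-61)²) = 56987 - 33*(244/5 + 244 - ⅕*3721) = 56987 - 33*(244/5 + 244 - 3721/5) = 56987 - 33*(-2257/5) = 56987 + 74481/5 = 359416/5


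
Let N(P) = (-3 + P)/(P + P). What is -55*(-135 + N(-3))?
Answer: 7370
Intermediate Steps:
N(P) = (-3 + P)/(2*P) (N(P) = (-3 + P)/((2*P)) = (-3 + P)*(1/(2*P)) = (-3 + P)/(2*P))
-55*(-135 + N(-3)) = -55*(-135 + (½)*(-3 - 3)/(-3)) = -55*(-135 + (½)*(-⅓)*(-6)) = -55*(-135 + 1) = -55*(-134) = 7370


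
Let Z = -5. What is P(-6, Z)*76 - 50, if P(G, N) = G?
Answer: -506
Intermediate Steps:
P(-6, Z)*76 - 50 = -6*76 - 50 = -456 - 50 = -506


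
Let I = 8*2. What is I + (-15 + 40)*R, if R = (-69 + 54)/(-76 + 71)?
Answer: 91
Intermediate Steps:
R = 3 (R = -15/(-5) = -15*(-⅕) = 3)
I = 16
I + (-15 + 40)*R = 16 + (-15 + 40)*3 = 16 + 25*3 = 16 + 75 = 91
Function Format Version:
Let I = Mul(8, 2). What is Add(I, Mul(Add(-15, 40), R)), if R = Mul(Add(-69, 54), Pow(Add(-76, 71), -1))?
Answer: 91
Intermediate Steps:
R = 3 (R = Mul(-15, Pow(-5, -1)) = Mul(-15, Rational(-1, 5)) = 3)
I = 16
Add(I, Mul(Add(-15, 40), R)) = Add(16, Mul(Add(-15, 40), 3)) = Add(16, Mul(25, 3)) = Add(16, 75) = 91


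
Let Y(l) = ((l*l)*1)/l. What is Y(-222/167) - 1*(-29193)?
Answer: 4875009/167 ≈ 29192.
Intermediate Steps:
Y(l) = l (Y(l) = (l**2*1)/l = l**2/l = l)
Y(-222/167) - 1*(-29193) = -222/167 - 1*(-29193) = -222*1/167 + 29193 = -222/167 + 29193 = 4875009/167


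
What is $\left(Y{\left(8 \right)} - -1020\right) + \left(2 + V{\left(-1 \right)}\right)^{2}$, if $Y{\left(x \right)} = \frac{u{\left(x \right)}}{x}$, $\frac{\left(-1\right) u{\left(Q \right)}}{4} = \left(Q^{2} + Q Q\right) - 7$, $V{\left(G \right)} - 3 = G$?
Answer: $\frac{1951}{2} \approx 975.5$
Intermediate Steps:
$V{\left(G \right)} = 3 + G$
$u{\left(Q \right)} = 28 - 8 Q^{2}$ ($u{\left(Q \right)} = - 4 \left(\left(Q^{2} + Q Q\right) - 7\right) = - 4 \left(\left(Q^{2} + Q^{2}\right) - 7\right) = - 4 \left(2 Q^{2} - 7\right) = - 4 \left(-7 + 2 Q^{2}\right) = 28 - 8 Q^{2}$)
$Y{\left(x \right)} = \frac{28 - 8 x^{2}}{x}$
$\left(Y{\left(8 \right)} - -1020\right) + \left(2 + V{\left(-1 \right)}\right)^{2} = \left(\left(\left(-8\right) 8 + \frac{28}{8}\right) - -1020\right) + \left(2 + \left(3 - 1\right)\right)^{2} = \left(\left(-64 + 28 \cdot \frac{1}{8}\right) + 1020\right) + \left(2 + 2\right)^{2} = \left(\left(-64 + \frac{7}{2}\right) + 1020\right) + 4^{2} = \left(- \frac{121}{2} + 1020\right) + 16 = \frac{1919}{2} + 16 = \frac{1951}{2}$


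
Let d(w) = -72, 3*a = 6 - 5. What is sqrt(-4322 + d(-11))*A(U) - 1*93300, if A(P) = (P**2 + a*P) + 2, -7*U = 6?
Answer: -93300 + 1560*I*sqrt(26)/49 ≈ -93300.0 + 162.34*I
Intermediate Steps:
a = 1/3 (a = (6 - 5)/3 = (1/3)*1 = 1/3 ≈ 0.33333)
U = -6/7 (U = -1/7*6 = -6/7 ≈ -0.85714)
A(P) = 2 + P**2 + P/3 (A(P) = (P**2 + P/3) + 2 = 2 + P**2 + P/3)
sqrt(-4322 + d(-11))*A(U) - 1*93300 = sqrt(-4322 - 72)*(2 + (-6/7)**2 + (1/3)*(-6/7)) - 1*93300 = sqrt(-4394)*(2 + 36/49 - 2/7) - 93300 = (13*I*sqrt(26))*(120/49) - 93300 = 1560*I*sqrt(26)/49 - 93300 = -93300 + 1560*I*sqrt(26)/49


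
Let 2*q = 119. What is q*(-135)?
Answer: -16065/2 ≈ -8032.5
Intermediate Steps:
q = 119/2 (q = (½)*119 = 119/2 ≈ 59.500)
q*(-135) = (119/2)*(-135) = -16065/2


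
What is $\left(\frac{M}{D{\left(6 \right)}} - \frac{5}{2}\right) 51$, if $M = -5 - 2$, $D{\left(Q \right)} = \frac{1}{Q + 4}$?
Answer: $- \frac{7395}{2} \approx -3697.5$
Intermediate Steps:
$D{\left(Q \right)} = \frac{1}{4 + Q}$
$M = -7$
$\left(\frac{M}{D{\left(6 \right)}} - \frac{5}{2}\right) 51 = \left(- \frac{7}{\frac{1}{4 + 6}} - \frac{5}{2}\right) 51 = \left(- \frac{7}{\frac{1}{10}} - \frac{5}{2}\right) 51 = \left(- 7 \frac{1}{\frac{1}{10}} - \frac{5}{2}\right) 51 = \left(\left(-7\right) 10 - \frac{5}{2}\right) 51 = \left(-70 - \frac{5}{2}\right) 51 = \left(- \frac{145}{2}\right) 51 = - \frac{7395}{2}$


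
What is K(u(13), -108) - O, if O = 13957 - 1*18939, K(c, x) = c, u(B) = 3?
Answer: 4985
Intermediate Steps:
O = -4982 (O = 13957 - 18939 = -4982)
K(u(13), -108) - O = 3 - 1*(-4982) = 3 + 4982 = 4985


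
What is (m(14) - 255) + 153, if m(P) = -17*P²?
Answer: -3434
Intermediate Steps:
(m(14) - 255) + 153 = (-17*14² - 255) + 153 = (-17*196 - 255) + 153 = (-3332 - 255) + 153 = -3587 + 153 = -3434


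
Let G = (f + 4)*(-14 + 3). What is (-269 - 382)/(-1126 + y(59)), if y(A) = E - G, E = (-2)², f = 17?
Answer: 217/297 ≈ 0.73064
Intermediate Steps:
E = 4
G = -231 (G = (17 + 4)*(-14 + 3) = 21*(-11) = -231)
y(A) = 235 (y(A) = 4 - 1*(-231) = 4 + 231 = 235)
(-269 - 382)/(-1126 + y(59)) = (-269 - 382)/(-1126 + 235) = -651/(-891) = -651*(-1/891) = 217/297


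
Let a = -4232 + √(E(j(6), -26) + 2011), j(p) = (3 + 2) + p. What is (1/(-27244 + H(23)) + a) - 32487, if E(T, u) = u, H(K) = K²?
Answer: -980948086/26715 + √1985 ≈ -36674.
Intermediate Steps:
j(p) = 5 + p
a = -4232 + √1985 (a = -4232 + √(-26 + 2011) = -4232 + √1985 ≈ -4187.4)
(1/(-27244 + H(23)) + a) - 32487 = (1/(-27244 + 23²) + (-4232 + √1985)) - 32487 = (1/(-27244 + 529) + (-4232 + √1985)) - 32487 = (1/(-26715) + (-4232 + √1985)) - 32487 = (-1/26715 + (-4232 + √1985)) - 32487 = (-113057881/26715 + √1985) - 32487 = -980948086/26715 + √1985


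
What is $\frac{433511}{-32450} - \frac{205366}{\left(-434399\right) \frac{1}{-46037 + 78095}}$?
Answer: $\frac{30492893857673}{2013749650} \approx 15142.0$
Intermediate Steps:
$\frac{433511}{-32450} - \frac{205366}{\left(-434399\right) \frac{1}{-46037 + 78095}} = 433511 \left(- \frac{1}{32450}\right) - \frac{205366}{\left(-434399\right) \frac{1}{32058}} = - \frac{433511}{32450} - \frac{205366}{\left(-434399\right) \frac{1}{32058}} = - \frac{433511}{32450} - \frac{205366}{- \frac{434399}{32058}} = - \frac{433511}{32450} - - \frac{940517604}{62057} = - \frac{433511}{32450} + \frac{940517604}{62057} = \frac{30492893857673}{2013749650}$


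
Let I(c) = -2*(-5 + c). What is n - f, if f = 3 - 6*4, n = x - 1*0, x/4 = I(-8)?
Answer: 125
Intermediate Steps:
I(c) = 10 - 2*c
x = 104 (x = 4*(10 - 2*(-8)) = 4*(10 + 16) = 4*26 = 104)
n = 104 (n = 104 - 1*0 = 104 + 0 = 104)
f = -21 (f = 3 - 24 = -21)
n - f = 104 - 1*(-21) = 104 + 21 = 125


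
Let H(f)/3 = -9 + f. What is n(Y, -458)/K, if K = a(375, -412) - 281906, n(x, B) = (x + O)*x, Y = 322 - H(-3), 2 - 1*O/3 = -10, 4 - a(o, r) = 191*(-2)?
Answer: -35263/70380 ≈ -0.50104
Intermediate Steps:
a(o, r) = 386 (a(o, r) = 4 - 191*(-2) = 4 - 1*(-382) = 4 + 382 = 386)
H(f) = -27 + 3*f (H(f) = 3*(-9 + f) = -27 + 3*f)
O = 36 (O = 6 - 3*(-10) = 6 + 30 = 36)
Y = 358 (Y = 322 - (-27 + 3*(-3)) = 322 - (-27 - 9) = 322 - 1*(-36) = 322 + 36 = 358)
n(x, B) = x*(36 + x) (n(x, B) = (x + 36)*x = (36 + x)*x = x*(36 + x))
K = -281520 (K = 386 - 281906 = -281520)
n(Y, -458)/K = (358*(36 + 358))/(-281520) = (358*394)*(-1/281520) = 141052*(-1/281520) = -35263/70380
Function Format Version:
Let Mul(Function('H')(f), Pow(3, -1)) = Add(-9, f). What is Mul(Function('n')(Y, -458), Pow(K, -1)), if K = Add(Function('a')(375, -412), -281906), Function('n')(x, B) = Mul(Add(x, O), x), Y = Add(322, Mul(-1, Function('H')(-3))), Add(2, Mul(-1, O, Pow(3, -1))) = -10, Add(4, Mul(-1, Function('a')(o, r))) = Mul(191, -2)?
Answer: Rational(-35263, 70380) ≈ -0.50104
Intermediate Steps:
Function('a')(o, r) = 386 (Function('a')(o, r) = Add(4, Mul(-1, Mul(191, -2))) = Add(4, Mul(-1, -382)) = Add(4, 382) = 386)
Function('H')(f) = Add(-27, Mul(3, f)) (Function('H')(f) = Mul(3, Add(-9, f)) = Add(-27, Mul(3, f)))
O = 36 (O = Add(6, Mul(-3, -10)) = Add(6, 30) = 36)
Y = 358 (Y = Add(322, Mul(-1, Add(-27, Mul(3, -3)))) = Add(322, Mul(-1, Add(-27, -9))) = Add(322, Mul(-1, -36)) = Add(322, 36) = 358)
Function('n')(x, B) = Mul(x, Add(36, x)) (Function('n')(x, B) = Mul(Add(x, 36), x) = Mul(Add(36, x), x) = Mul(x, Add(36, x)))
K = -281520 (K = Add(386, -281906) = -281520)
Mul(Function('n')(Y, -458), Pow(K, -1)) = Mul(Mul(358, Add(36, 358)), Pow(-281520, -1)) = Mul(Mul(358, 394), Rational(-1, 281520)) = Mul(141052, Rational(-1, 281520)) = Rational(-35263, 70380)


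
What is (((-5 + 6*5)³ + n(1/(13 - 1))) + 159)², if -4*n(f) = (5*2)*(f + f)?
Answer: 35873496409/144 ≈ 2.4912e+8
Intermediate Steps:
n(f) = -5*f (n(f) = -5*2*(f + f)/4 = -5*2*f/2 = -5*f)
(((-5 + 6*5)³ + n(1/(13 - 1))) + 159)² = (((-5 + 6*5)³ - 5/(13 - 1)) + 159)² = (((-5 + 30)³ - 5/12) + 159)² = ((25³ - 5*1/12) + 159)² = ((15625 - 5/12) + 159)² = (187495/12 + 159)² = (189403/12)² = 35873496409/144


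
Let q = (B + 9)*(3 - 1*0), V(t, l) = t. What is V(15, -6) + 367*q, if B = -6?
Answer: 3318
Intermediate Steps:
q = 9 (q = (-6 + 9)*(3 - 1*0) = 3*(3 + 0) = 3*3 = 9)
V(15, -6) + 367*q = 15 + 367*9 = 15 + 3303 = 3318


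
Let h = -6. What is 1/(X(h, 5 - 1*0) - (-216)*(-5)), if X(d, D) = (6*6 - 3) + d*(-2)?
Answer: -1/1035 ≈ -0.00096618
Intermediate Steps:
X(d, D) = 33 - 2*d (X(d, D) = (36 - 3) - 2*d = 33 - 2*d)
1/(X(h, 5 - 1*0) - (-216)*(-5)) = 1/((33 - 2*(-6)) - (-216)*(-5)) = 1/((33 + 12) - 24*45) = 1/(45 - 1080) = 1/(-1035) = -1/1035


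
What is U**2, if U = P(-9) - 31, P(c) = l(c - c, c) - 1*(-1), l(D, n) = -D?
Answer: 900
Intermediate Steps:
P(c) = 1 (P(c) = -(c - c) - 1*(-1) = -1*0 + 1 = 0 + 1 = 1)
U = -30 (U = 1 - 31 = -30)
U**2 = (-30)**2 = 900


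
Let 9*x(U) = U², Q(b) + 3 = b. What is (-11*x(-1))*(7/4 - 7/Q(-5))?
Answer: -77/24 ≈ -3.2083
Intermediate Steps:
Q(b) = -3 + b
x(U) = U²/9
(-11*x(-1))*(7/4 - 7/Q(-5)) = (-11*(-1)²/9)*(7/4 - 7/(-3 - 5)) = (-11/9)*(7*(¼) - 7/(-8)) = (-11*⅑)*(7/4 - 7*(-⅛)) = -11*(7/4 + 7/8)/9 = -11/9*21/8 = -77/24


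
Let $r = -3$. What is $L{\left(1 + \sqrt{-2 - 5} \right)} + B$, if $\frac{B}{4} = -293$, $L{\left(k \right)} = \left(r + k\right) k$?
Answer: $-1181 - i \sqrt{7} \approx -1181.0 - 2.6458 i$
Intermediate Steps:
$L{\left(k \right)} = k \left(-3 + k\right)$ ($L{\left(k \right)} = \left(-3 + k\right) k = k \left(-3 + k\right)$)
$B = -1172$ ($B = 4 \left(-293\right) = -1172$)
$L{\left(1 + \sqrt{-2 - 5} \right)} + B = \left(1 + \sqrt{-2 - 5}\right) \left(-3 + \left(1 + \sqrt{-2 - 5}\right)\right) - 1172 = \left(1 + \sqrt{-7}\right) \left(-3 + \left(1 + \sqrt{-7}\right)\right) - 1172 = \left(1 + i \sqrt{7}\right) \left(-3 + \left(1 + i \sqrt{7}\right)\right) - 1172 = \left(1 + i \sqrt{7}\right) \left(-2 + i \sqrt{7}\right) - 1172 = -1172 + \left(1 + i \sqrt{7}\right) \left(-2 + i \sqrt{7}\right)$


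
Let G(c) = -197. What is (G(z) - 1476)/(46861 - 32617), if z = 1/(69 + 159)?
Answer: -1673/14244 ≈ -0.11745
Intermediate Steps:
z = 1/228 ≈ 0.0043860
(G(z) - 1476)/(46861 - 32617) = (-197 - 1476)/(46861 - 32617) = -1673/14244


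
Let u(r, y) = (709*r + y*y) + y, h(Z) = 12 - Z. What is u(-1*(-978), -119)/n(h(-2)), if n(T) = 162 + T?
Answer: 176861/44 ≈ 4019.6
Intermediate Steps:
u(r, y) = y + y**2 + 709*r (u(r, y) = (709*r + y**2) + y = (y**2 + 709*r) + y = y + y**2 + 709*r)
u(-1*(-978), -119)/n(h(-2)) = (-119 + (-119)**2 + 709*(-1*(-978)))/(162 + (12 - 1*(-2))) = (-119 + 14161 + 709*978)/(162 + (12 + 2)) = (-119 + 14161 + 693402)/(162 + 14) = 707444/176 = 707444*(1/176) = 176861/44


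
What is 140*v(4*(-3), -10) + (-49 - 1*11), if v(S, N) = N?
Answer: -1460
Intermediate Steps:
140*v(4*(-3), -10) + (-49 - 1*11) = 140*(-10) + (-49 - 1*11) = -1400 + (-49 - 11) = -1400 - 60 = -1460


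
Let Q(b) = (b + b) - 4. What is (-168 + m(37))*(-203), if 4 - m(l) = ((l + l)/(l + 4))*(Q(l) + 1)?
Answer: 2431534/41 ≈ 59306.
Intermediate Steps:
Q(b) = -4 + 2*b (Q(b) = 2*b - 4 = -4 + 2*b)
m(l) = 4 - 2*l*(-3 + 2*l)/(4 + l) (m(l) = 4 - (l + l)/(l + 4)*((-4 + 2*l) + 1) = 4 - (2*l)/(4 + l)*(-3 + 2*l) = 4 - 2*l/(4 + l)*(-3 + 2*l) = 4 - 2*l*(-3 + 2*l)/(4 + l))
(-168 + m(37))*(-203) = (-168 + 2*(8 - 2*37² + 5*37)/(4 + 37))*(-203) = (-168 + 2*(8 - 2*1369 + 185)/41)*(-203) = (-168 + 2*(1/41)*(8 - 2738 + 185))*(-203) = (-168 + 2*(1/41)*(-2545))*(-203) = (-168 - 5090/41)*(-203) = -11978/41*(-203) = 2431534/41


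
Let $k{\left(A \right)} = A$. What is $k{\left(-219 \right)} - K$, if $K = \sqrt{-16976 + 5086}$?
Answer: $-219 - i \sqrt{11890} \approx -219.0 - 109.04 i$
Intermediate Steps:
$K = i \sqrt{11890}$ ($K = \sqrt{-11890} = i \sqrt{11890} \approx 109.04 i$)
$k{\left(-219 \right)} - K = -219 - i \sqrt{11890}$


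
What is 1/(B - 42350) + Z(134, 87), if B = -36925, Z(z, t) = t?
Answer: 6896924/79275 ≈ 87.000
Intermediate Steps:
1/(B - 42350) + Z(134, 87) = 1/(-36925 - 42350) + 87 = 1/(-79275) + 87 = -1/79275 + 87 = 6896924/79275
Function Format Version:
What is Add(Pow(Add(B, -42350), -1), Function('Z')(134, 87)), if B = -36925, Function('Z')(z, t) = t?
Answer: Rational(6896924, 79275) ≈ 87.000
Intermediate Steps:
Add(Pow(Add(B, -42350), -1), Function('Z')(134, 87)) = Add(Pow(Add(-36925, -42350), -1), 87) = Add(Pow(-79275, -1), 87) = Add(Rational(-1, 79275), 87) = Rational(6896924, 79275)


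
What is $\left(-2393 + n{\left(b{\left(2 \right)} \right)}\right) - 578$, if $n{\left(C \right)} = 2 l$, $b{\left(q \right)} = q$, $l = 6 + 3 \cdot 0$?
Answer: $-2959$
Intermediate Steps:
$l = 6$ ($l = 6 + 0 = 6$)
$n{\left(C \right)} = 12$ ($n{\left(C \right)} = 2 \cdot 6 = 12$)
$\left(-2393 + n{\left(b{\left(2 \right)} \right)}\right) - 578 = \left(-2393 + 12\right) - 578 = -2381 - 578 = -2959$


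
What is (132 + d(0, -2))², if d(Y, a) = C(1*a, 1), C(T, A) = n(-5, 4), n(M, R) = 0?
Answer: 17424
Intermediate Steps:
C(T, A) = 0
d(Y, a) = 0
(132 + d(0, -2))² = (132 + 0)² = 132² = 17424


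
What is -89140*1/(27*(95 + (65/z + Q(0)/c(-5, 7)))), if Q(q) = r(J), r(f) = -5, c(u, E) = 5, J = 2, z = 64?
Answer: -5704960/164187 ≈ -34.747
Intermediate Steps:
Q(q) = -5
-89140*1/(27*(95 + (65/z + Q(0)/c(-5, 7)))) = -89140*1/(27*(95 + (65/64 - 5/5))) = -89140*1/(27*(95 + (65*(1/64) - 5*⅕))) = -89140*1/(27*(95 + (65/64 - 1))) = -89140*1/(27*(95 + 1/64)) = -89140/(27*(6081/64)) = -89140/164187/64 = -89140*64/164187 = -5704960/164187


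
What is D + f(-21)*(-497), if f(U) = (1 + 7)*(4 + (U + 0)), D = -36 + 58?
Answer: 67614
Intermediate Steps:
D = 22
f(U) = 32 + 8*U (f(U) = 8*(4 + U) = 32 + 8*U)
D + f(-21)*(-497) = 22 + (32 + 8*(-21))*(-497) = 22 + (32 - 168)*(-497) = 22 - 136*(-497) = 22 + 67592 = 67614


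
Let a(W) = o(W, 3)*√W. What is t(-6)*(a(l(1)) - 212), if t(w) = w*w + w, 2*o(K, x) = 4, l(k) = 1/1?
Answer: -6300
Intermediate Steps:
l(k) = 1
o(K, x) = 2 (o(K, x) = (½)*4 = 2)
t(w) = w + w² (t(w) = w² + w = w + w²)
a(W) = 2*√W
t(-6)*(a(l(1)) - 212) = (-6*(1 - 6))*(2*√1 - 212) = (-6*(-5))*(2*1 - 212) = 30*(2 - 212) = 30*(-210) = -6300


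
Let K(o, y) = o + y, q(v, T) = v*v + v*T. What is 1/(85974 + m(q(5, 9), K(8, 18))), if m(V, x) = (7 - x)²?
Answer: 1/86335 ≈ 1.1583e-5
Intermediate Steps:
q(v, T) = v² + T*v
1/(85974 + m(q(5, 9), K(8, 18))) = 1/(85974 + (-7 + (8 + 18))²) = 1/(85974 + (-7 + 26)²) = 1/(85974 + 19²) = 1/(85974 + 361) = 1/86335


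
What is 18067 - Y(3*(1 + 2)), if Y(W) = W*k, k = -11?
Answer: 18166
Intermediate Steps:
Y(W) = -11*W (Y(W) = W*(-11) = -11*W)
18067 - Y(3*(1 + 2)) = 18067 - (-11)*3*(1 + 2) = 18067 - (-11)*3*3 = 18067 - (-11)*9 = 18067 - 1*(-99) = 18067 + 99 = 18166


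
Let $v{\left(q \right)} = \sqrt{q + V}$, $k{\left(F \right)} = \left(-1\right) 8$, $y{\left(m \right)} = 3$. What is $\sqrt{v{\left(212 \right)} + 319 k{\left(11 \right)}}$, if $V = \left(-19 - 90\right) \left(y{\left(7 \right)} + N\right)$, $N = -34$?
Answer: $\sqrt{-2552 + 3 \sqrt{399}} \approx 49.921 i$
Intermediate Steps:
$k{\left(F \right)} = -8$
$V = 3379$ ($V = \left(-19 - 90\right) \left(3 - 34\right) = \left(-109\right) \left(-31\right) = 3379$)
$v{\left(q \right)} = \sqrt{3379 + q}$ ($v{\left(q \right)} = \sqrt{q + 3379} = \sqrt{3379 + q}$)
$\sqrt{v{\left(212 \right)} + 319 k{\left(11 \right)}} = \sqrt{\sqrt{3379 + 212} + 319 \left(-8\right)} = \sqrt{\sqrt{3591} - 2552} = \sqrt{3 \sqrt{399} - 2552} = \sqrt{-2552 + 3 \sqrt{399}}$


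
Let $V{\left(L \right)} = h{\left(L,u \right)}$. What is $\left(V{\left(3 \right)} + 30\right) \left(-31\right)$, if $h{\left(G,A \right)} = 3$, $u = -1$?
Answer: $-1023$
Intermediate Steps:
$V{\left(L \right)} = 3$
$\left(V{\left(3 \right)} + 30\right) \left(-31\right) = \left(3 + 30\right) \left(-31\right) = 33 \left(-31\right) = -1023$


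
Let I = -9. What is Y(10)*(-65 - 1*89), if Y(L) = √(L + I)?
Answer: -154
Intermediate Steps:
Y(L) = √(-9 + L) (Y(L) = √(L - 9) = √(-9 + L))
Y(10)*(-65 - 1*89) = √(-9 + 10)*(-65 - 1*89) = √1*(-65 - 89) = 1*(-154) = -154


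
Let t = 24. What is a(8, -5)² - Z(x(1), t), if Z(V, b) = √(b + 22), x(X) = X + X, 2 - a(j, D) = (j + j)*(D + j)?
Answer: 2116 - √46 ≈ 2109.2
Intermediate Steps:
a(j, D) = 2 - 2*j*(D + j) (a(j, D) = 2 - (j + j)*(D + j) = 2 - 2*j*(D + j))
x(X) = 2*X
Z(V, b) = √(22 + b)
a(8, -5)² - Z(x(1), t) = (2 - 2*8² - 2*(-5)*8)² - √(22 + 24) = (2 - 2*64 + 80)² - √46 = (2 - 128 + 80)² - √46 = (-46)² - √46 = 2116 - √46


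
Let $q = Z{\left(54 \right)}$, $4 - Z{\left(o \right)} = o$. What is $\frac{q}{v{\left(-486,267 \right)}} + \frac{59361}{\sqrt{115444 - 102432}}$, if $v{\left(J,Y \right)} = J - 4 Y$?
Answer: $\frac{25}{777} + \frac{59361 \sqrt{3253}}{6506} \approx 520.42$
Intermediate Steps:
$Z{\left(o \right)} = 4 - o$
$q = -50$ ($q = 4 - 54 = -50$)
$\frac{q}{v{\left(-486,267 \right)}} + \frac{59361}{\sqrt{115444 - 102432}} = - \frac{50}{-486 - 1068} + \frac{59361}{\sqrt{115444 - 102432}} = - \frac{50}{-486 - 1068} + \frac{59361}{\sqrt{13012}} = - \frac{50}{-1554} + \frac{59361}{2 \sqrt{3253}} = \left(-50\right) \left(- \frac{1}{1554}\right) + 59361 \frac{\sqrt{3253}}{6506} = \frac{25}{777} + \frac{59361 \sqrt{3253}}{6506}$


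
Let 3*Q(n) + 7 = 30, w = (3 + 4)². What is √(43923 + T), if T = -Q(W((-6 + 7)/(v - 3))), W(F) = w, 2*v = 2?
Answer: √395238/3 ≈ 209.56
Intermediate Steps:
v = 1 (v = (½)*2 = 1)
w = 49 (w = 7² = 49)
W(F) = 49
Q(n) = 23/3 (Q(n) = -7/3 + (⅓)*30 = -7/3 + 10 = 23/3)
T = -23/3 (T = -1*23/3 = -23/3 ≈ -7.6667)
√(43923 + T) = √(43923 - 23/3) = √(131746/3) = √395238/3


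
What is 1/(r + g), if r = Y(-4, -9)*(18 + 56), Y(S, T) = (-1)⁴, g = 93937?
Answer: 1/94011 ≈ 1.0637e-5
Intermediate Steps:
Y(S, T) = 1
r = 74 (r = 1*(18 + 56) = 1*74 = 74)
1/(r + g) = 1/(74 + 93937) = 1/94011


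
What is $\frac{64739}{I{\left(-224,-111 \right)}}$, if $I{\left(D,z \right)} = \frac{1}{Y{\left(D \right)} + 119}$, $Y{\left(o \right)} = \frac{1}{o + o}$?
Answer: $\frac{3451300829}{448} \approx 7.7038 \cdot 10^{6}$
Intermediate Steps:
$Y{\left(o \right)} = \frac{1}{2 o}$
$I{\left(D,z \right)} = \frac{1}{119 + \frac{1}{2 D}}$ ($I{\left(D,z \right)} = \frac{1}{\frac{1}{2 D} + 119} = \frac{1}{119 + \frac{1}{2 D}}$)
$\frac{64739}{I{\left(-224,-111 \right)}} = \frac{64739}{2 \left(-224\right) \frac{1}{1 + 238 \left(-224\right)}} = \frac{64739}{2 \left(-224\right) \frac{1}{1 - 53312}} = \frac{64739}{2 \left(-224\right) \frac{1}{-53311}} = \frac{64739}{2 \left(-224\right) \left(- \frac{1}{53311}\right)} = \frac{64739}{\frac{448}{53311}} = 64739 \cdot \frac{53311}{448} = \frac{3451300829}{448}$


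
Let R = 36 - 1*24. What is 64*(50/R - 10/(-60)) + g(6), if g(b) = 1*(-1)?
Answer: 829/3 ≈ 276.33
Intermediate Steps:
R = 12 (R = 36 - 24 = 12)
g(b) = -1
64*(50/R - 10/(-60)) + g(6) = 64*(50/12 - 10/(-60)) - 1 = 64*(50*(1/12) - 10*(-1/60)) - 1 = 64*(25/6 + ⅙) - 1 = 64*(13/3) - 1 = 832/3 - 1 = 829/3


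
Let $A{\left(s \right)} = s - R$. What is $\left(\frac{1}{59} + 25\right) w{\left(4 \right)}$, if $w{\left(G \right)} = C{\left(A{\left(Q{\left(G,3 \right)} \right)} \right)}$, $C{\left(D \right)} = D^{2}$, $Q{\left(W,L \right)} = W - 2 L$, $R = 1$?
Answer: $\frac{13284}{59} \approx 225.15$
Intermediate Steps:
$A{\left(s \right)} = -1 + s$ ($A{\left(s \right)} = s - 1 = -1 + s$)
$w{\left(G \right)} = \left(-7 + G\right)^{2}$ ($w{\left(G \right)} = \left(-1 + \left(G - 6\right)\right)^{2} = \left(-1 + \left(-6 + G\right)\right)^{2} = \left(-7 + G\right)^{2}$)
$\left(\frac{1}{59} + 25\right) w{\left(4 \right)} = \left(\frac{1}{59} + 25\right) \left(-7 + 4\right)^{2} = \left(\frac{1}{59} + 25\right) \left(-3\right)^{2} = \frac{1476}{59} \cdot 9 = \frac{13284}{59}$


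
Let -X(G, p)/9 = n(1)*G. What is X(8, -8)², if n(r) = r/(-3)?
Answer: 576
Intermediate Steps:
n(r) = -r/3 (n(r) = r*(-⅓) = -r/3)
X(G, p) = 3*G (X(G, p) = -9*(-⅓*1)*G = -(-3)*G = 3*G)
X(8, -8)² = (3*8)² = 24² = 576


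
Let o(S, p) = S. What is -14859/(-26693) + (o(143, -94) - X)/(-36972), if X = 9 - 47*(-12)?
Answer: 280422469/493446798 ≈ 0.56829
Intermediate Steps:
X = 573 (X = 9 + 564 = 573)
-14859/(-26693) + (o(143, -94) - X)/(-36972) = -14859/(-26693) + (143 - 1*573)/(-36972) = -14859*(-1/26693) + (143 - 573)*(-1/36972) = 14859/26693 - 430*(-1/36972) = 14859/26693 + 215/18486 = 280422469/493446798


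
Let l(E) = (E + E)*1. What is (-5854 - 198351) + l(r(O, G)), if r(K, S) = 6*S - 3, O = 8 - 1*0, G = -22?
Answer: -204475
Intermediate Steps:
O = 8 (O = 8 + 0 = 8)
r(K, S) = -3 + 6*S
l(E) = 2*E (l(E) = (2*E)*1 = 2*E)
(-5854 - 198351) + l(r(O, G)) = (-5854 - 198351) + 2*(-3 + 6*(-22)) = -204205 + 2*(-3 - 132) = -204205 + 2*(-135) = -204205 - 270 = -204475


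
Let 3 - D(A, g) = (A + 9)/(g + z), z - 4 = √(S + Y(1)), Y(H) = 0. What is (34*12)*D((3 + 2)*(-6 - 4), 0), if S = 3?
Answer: 82824/13 - 16728*√3/13 ≈ 4142.3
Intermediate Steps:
z = 4 + √3 (z = 4 + √(3 + 0) = 4 + √3 ≈ 5.7320)
D(A, g) = 3 - (9 + A)/(4 + g + √3) (D(A, g) = 3 - (A + 9)/(g + (4 + √3)) = 3 - (9 + A)/(4 + g + √3))
(34*12)*D((3 + 2)*(-6 - 4), 0) = (34*12)*((3 - (3 + 2)*(-6 - 4) + 3*0 + 3*√3)/(4 + 0 + √3)) = 408*((3 - 5*(-10) + 0 + 3*√3)/(4 + √3)) = 408*((3 - 1*(-50) + 0 + 3*√3)/(4 + √3)) = 408*((3 + 50 + 0 + 3*√3)/(4 + √3)) = 408*((53 + 3*√3)/(4 + √3)) = 408*(53 + 3*√3)/(4 + √3)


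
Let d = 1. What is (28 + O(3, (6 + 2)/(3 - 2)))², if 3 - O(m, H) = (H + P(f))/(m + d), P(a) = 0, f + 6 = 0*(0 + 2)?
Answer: 841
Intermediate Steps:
f = -6 (f = -6 + 0*(0 + 2) = -6 + 0*2 = -6 + 0 = -6)
O(m, H) = 3 - H/(1 + m) (O(m, H) = 3 - (H + 0)/(m + 1) = 3 - H/(1 + m))
(28 + O(3, (6 + 2)/(3 - 2)))² = (28 + (3 - (6 + 2)/(3 - 2) + 3*3)/(1 + 3))² = (28 + (3 - 8/1 + 9)/4)² = (28 + (3 - 8 + 9)/4)² = (28 + (¼)*4)² = (28 + 1)² = 29² = 841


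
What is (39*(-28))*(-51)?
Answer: 55692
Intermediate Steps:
(39*(-28))*(-51) = -1092*(-51) = 55692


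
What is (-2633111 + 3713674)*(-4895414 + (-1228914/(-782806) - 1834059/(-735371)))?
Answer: -1522543840840798247224654/287826415513 ≈ -5.2898e+12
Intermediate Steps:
(-2633111 + 3713674)*(-4895414 + (-1228914/(-782806) - 1834059/(-735371))) = 1080563*(-4895414 + (-1228914*(-1/782806) - 1834059*(-1/735371))) = 1080563*(-4895414 + (614457/391403 + 1834059/735371)) = 1080563*(-4895414 + 1169710053324/287826415513) = 1080563*(-1409028294362104058/287826415513) = -1522543840840798247224654/287826415513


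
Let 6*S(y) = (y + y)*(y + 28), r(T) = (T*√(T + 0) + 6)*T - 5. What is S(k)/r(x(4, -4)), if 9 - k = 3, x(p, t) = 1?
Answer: 34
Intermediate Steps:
k = 6 (k = 9 - 1*3 = 9 - 3 = 6)
r(T) = -5 + T*(6 + T^(3/2)) (r(T) = (T*√T + 6)*T - 5 = (T^(3/2) + 6)*T - 5 = (6 + T^(3/2))*T - 5 = T*(6 + T^(3/2)) - 5 = -5 + T*(6 + T^(3/2)))
S(y) = y*(28 + y)/3 (S(y) = ((y + y)*(y + 28))/6 = ((2*y)*(28 + y))/6 = (2*y*(28 + y))/6 = y*(28 + y)/3)
S(k)/r(x(4, -4)) = ((⅓)*6*(28 + 6))/(-5 + 1^(5/2) + 6*1) = ((⅓)*6*34)/(-5 + 1 + 6) = 68/2 = 68*(½) = 34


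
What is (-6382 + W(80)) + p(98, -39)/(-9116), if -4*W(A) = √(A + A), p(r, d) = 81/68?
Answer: -3956125297/619888 - √10 ≈ -6385.2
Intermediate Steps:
p(r, d) = 81/68 (p(r, d) = 81*(1/68) = 81/68)
W(A) = -√2*√A/4 (W(A) = -√(A + A)/4 = -√2*√A/4)
(-6382 + W(80)) + p(98, -39)/(-9116) = (-6382 - √2*√80/4) + (81/68)/(-9116) = (-6382 - √2*4*√5/4) + (81/68)*(-1/9116) = (-6382 - √10) - 81/619888 = -3956125297/619888 - √10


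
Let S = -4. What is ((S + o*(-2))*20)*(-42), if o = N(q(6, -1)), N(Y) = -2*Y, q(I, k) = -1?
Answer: 6720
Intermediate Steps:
o = 2 (o = -2*(-1) = 2)
((S + o*(-2))*20)*(-42) = ((-4 + 2*(-2))*20)*(-42) = ((-4 - 4)*20)*(-42) = -8*20*(-42) = -160*(-42) = 6720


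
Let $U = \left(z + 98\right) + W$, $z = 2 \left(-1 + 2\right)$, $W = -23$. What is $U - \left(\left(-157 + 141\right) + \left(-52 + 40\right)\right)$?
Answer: $105$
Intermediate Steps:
$z = 2$ ($z = 2 \cdot 1 = 2$)
$U = 77$ ($U = \left(2 + 98\right) - 23 = 100 - 23 = 77$)
$U - \left(\left(-157 + 141\right) + \left(-52 + 40\right)\right) = 77 - \left(\left(-157 + 141\right) + \left(-52 + 40\right)\right) = 77 - \left(-16 - 12\right) = 77 - -28 = 77 + 28 = 105$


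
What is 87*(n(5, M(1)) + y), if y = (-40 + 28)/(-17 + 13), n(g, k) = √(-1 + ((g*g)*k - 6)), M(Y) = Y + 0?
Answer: 261 + 261*√2 ≈ 630.11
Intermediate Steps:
M(Y) = Y
n(g, k) = √(-7 + k*g²) (n(g, k) = √(-1 + (g²*k - 6)) = √(-1 + (k*g² - 6)) = √(-1 + (-6 + k*g²)) = √(-7 + k*g²))
y = 3 (y = -12/(-4) = -12*(-¼) = 3)
87*(n(5, M(1)) + y) = 87*(√(-7 + 1*5²) + 3) = 87*(√(-7 + 1*25) + 3) = 87*(√(-7 + 25) + 3) = 87*(√18 + 3) = 87*(3*√2 + 3) = 87*(3 + 3*√2) = 261 + 261*√2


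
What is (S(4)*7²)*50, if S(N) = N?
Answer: 9800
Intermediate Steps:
(S(4)*7²)*50 = (4*7²)*50 = (4*49)*50 = 196*50 = 9800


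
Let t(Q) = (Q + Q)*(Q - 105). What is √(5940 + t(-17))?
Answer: 2*√2522 ≈ 100.44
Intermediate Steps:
t(Q) = 2*Q*(-105 + Q) (t(Q) = (2*Q)*(-105 + Q) = 2*Q*(-105 + Q))
√(5940 + t(-17)) = √(5940 + 2*(-17)*(-105 - 17)) = √(5940 + 2*(-17)*(-122)) = √(5940 + 4148) = √10088 = 2*√2522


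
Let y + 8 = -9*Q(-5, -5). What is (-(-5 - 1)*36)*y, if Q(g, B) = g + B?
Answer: 17712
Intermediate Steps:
Q(g, B) = B + g
y = 82 (y = -8 - 9*(-5 - 5) = -8 - 9*(-10) = -8 + 90 = 82)
(-(-5 - 1)*36)*y = (-(-5 - 1)*36)*82 = (-1*(-6)*36)*82 = (6*36)*82 = 216*82 = 17712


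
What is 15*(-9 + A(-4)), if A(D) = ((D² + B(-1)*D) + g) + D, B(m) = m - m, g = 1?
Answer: 60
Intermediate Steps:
B(m) = 0
A(D) = 1 + D + D² (A(D) = ((D² + 0*D) + 1) + D = ((D² + 0) + 1) + D = (D² + 1) + D = (1 + D²) + D = 1 + D + D²)
15*(-9 + A(-4)) = 15*(-9 + (1 - 4 + (-4)²)) = 15*(-9 + (1 - 4 + 16)) = 15*(-9 + 13) = 15*4 = 60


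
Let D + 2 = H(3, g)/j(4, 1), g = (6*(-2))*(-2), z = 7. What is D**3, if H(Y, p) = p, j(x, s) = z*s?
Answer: 1000/343 ≈ 2.9155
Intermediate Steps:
j(x, s) = 7*s
g = 24 (g = -12*(-2) = 24)
D = 10/7 (D = -2 + 24/((7*1)) = -2 + 24/7 = 10/7 ≈ 1.4286)
D**3 = (10/7)**3 = 1000/343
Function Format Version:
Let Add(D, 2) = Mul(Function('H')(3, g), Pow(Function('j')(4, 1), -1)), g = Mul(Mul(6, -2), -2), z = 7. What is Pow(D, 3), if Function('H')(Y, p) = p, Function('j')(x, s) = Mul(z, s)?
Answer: Rational(1000, 343) ≈ 2.9155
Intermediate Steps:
Function('j')(x, s) = Mul(7, s)
g = 24 (g = Mul(-12, -2) = 24)
D = Rational(10, 7) (D = Add(-2, Mul(24, Pow(Mul(7, 1), -1))) = Add(-2, Mul(24, Pow(7, -1))) = Add(-2, Mul(24, Rational(1, 7))) = Add(-2, Rational(24, 7)) = Rational(10, 7) ≈ 1.4286)
Pow(D, 3) = Pow(Rational(10, 7), 3) = Rational(1000, 343)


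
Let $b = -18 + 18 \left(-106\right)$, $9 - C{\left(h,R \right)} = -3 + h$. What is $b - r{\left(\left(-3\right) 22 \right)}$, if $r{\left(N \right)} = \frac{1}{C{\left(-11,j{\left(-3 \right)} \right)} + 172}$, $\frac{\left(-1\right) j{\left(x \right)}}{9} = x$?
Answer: $- \frac{375571}{195} \approx -1926.0$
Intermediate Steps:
$j{\left(x \right)} = - 9 x$
$C{\left(h,R \right)} = 12 - h$ ($C{\left(h,R \right)} = 9 - \left(-3 + h\right) = 12 - h$)
$b = -1926$ ($b = -18 - 1908 = -1926$)
$r{\left(N \right)} = \frac{1}{195}$ ($r{\left(N \right)} = \frac{1}{\left(12 - -11\right) + 172} = \frac{1}{\left(12 + 11\right) + 172} = \frac{1}{23 + 172} = \frac{1}{195}$)
$b - r{\left(\left(-3\right) 22 \right)} = -1926 - \frac{1}{195} = - \frac{375571}{195}$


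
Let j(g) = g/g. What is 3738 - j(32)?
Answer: 3737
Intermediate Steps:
j(g) = 1
3738 - j(32) = 3738 - 1*1 = 3738 - 1 = 3737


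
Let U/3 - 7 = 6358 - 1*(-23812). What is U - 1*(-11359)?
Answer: 101890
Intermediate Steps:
U = 90531 (U = 21 + 3*(6358 - 1*(-23812)) = 21 + 3*(6358 + 23812) = 21 + 3*30170 = 21 + 90510 = 90531)
U - 1*(-11359) = 90531 - 1*(-11359) = 90531 + 11359 = 101890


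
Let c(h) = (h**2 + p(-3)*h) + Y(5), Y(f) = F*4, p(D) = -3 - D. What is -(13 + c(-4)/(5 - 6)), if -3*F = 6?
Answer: -5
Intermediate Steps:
F = -2 (F = -1/3*6 = -2)
Y(f) = -8 (Y(f) = -2*4 = -8)
c(h) = -8 + h**2 (c(h) = (h**2 + (-3 - 1*(-3))*h) - 8 = (h**2 + (-3 + 3)*h) - 8 = (h**2 + 0*h) - 8 = (h**2 + 0) - 8 = h**2 - 8 = -8 + h**2)
-(13 + c(-4)/(5 - 6)) = -(13 + (-8 + (-4)**2)/(5 - 6)) = -(13 + (-8 + 16)/(-1)) = -(13 - 1*8) = -(13 - 8) = -1*5 = -5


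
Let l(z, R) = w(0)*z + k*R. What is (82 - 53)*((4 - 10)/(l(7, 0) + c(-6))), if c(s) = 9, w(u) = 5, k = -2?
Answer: -87/22 ≈ -3.9545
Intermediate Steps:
l(z, R) = -2*R + 5*z (l(z, R) = 5*z - 2*R = -2*R + 5*z)
(82 - 53)*((4 - 10)/(l(7, 0) + c(-6))) = (82 - 53)*((4 - 10)/((-2*0 + 5*7) + 9)) = 29*(-6/((0 + 35) + 9)) = 29*(-6/(35 + 9)) = 29*(-6/44) = 29*(-6*1/44) = 29*(-3/22) = -87/22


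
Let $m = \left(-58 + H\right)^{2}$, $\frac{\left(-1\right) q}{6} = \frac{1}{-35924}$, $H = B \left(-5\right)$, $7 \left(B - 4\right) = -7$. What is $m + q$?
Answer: $\frac{95719501}{17962} \approx 5329.0$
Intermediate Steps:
$B = 3$ ($B = 4 + \frac{1}{7} \left(-7\right) = 4 - 1 = 3$)
$H = -15$ ($H = 3 \left(-5\right) = -15$)
$q = \frac{3}{17962}$ ($q = - \frac{6}{-35924} = \left(-6\right) \left(- \frac{1}{35924}\right) = \frac{3}{17962} \approx 0.00016702$)
$m = 5329$ ($m = \left(-58 - 15\right)^{2} = \left(-73\right)^{2} = 5329$)
$m + q = 5329 + \frac{3}{17962} = \frac{95719501}{17962}$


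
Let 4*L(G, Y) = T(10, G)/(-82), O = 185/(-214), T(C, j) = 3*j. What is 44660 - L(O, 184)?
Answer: 3134774165/70192 ≈ 44660.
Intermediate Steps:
O = -185/214 (O = 185*(-1/214) = -185/214 ≈ -0.86449)
L(G, Y) = -3*G/328 (L(G, Y) = ((3*G)/(-82))/4 = ((3*G)*(-1/82))/4 = (-3*G/82)/4 = -3*G/328)
44660 - L(O, 184) = 44660 - (-3)*(-185)/(328*214) = 44660 - 1*555/70192 = 44660 - 555/70192 = 3134774165/70192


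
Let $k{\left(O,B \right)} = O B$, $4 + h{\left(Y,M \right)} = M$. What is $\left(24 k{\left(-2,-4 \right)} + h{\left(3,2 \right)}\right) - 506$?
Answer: $-316$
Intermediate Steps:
$h{\left(Y,M \right)} = -4 + M$
$k{\left(O,B \right)} = B O$
$\left(24 k{\left(-2,-4 \right)} + h{\left(3,2 \right)}\right) - 506 = \left(24 \left(\left(-4\right) \left(-2\right)\right) + \left(-4 + 2\right)\right) - 506 = \left(24 \cdot 8 - 2\right) - 506 = \left(192 - 2\right) - 506 = 190 - 506 = -316$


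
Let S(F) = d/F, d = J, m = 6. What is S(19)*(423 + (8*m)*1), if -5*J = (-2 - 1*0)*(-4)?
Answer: -3768/95 ≈ -39.663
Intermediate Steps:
J = -8/5 (J = -(-2 - 1*0)*(-4)/5 = -(-2 + 0)*(-4)/5 = -(-2)*(-4)/5 = -1/5*8 = -8/5 ≈ -1.6000)
d = -8/5 ≈ -1.6000
S(F) = -8/(5*F)
S(19)*(423 + (8*m)*1) = (-8/5/19)*(423 + (8*6)*1) = (-8/5*1/19)*(423 + 48*1) = -8*(423 + 48)/95 = -8/95*471 = -3768/95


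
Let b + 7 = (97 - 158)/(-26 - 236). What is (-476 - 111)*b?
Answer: 1040751/262 ≈ 3972.3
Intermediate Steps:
b = -1773/262 (b = -7 + (97 - 158)/(-26 - 236) = -7 - 61/(-262) = -7 - 61*(-1/262) = -7 + 61/262 = -1773/262 ≈ -6.7672)
(-476 - 111)*b = (-476 - 111)*(-1773/262) = -587*(-1773/262) = 1040751/262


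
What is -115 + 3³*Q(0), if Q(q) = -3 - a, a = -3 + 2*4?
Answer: -331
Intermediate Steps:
a = 5 (a = -3 + 8 = 5)
Q(q) = -8 (Q(q) = -3 - 1*5 = -3 - 5 = -8)
-115 + 3³*Q(0) = -115 + 3³*(-8) = -115 + 27*(-8) = -115 - 216 = -331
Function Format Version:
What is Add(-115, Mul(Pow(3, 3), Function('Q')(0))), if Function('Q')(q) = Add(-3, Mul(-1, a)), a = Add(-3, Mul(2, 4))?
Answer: -331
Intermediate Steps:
a = 5 (a = Add(-3, 8) = 5)
Function('Q')(q) = -8 (Function('Q')(q) = Add(-3, Mul(-1, 5)) = Add(-3, -5) = -8)
Add(-115, Mul(Pow(3, 3), Function('Q')(0))) = Add(-115, Mul(Pow(3, 3), -8)) = Add(-115, Mul(27, -8)) = Add(-115, -216) = -331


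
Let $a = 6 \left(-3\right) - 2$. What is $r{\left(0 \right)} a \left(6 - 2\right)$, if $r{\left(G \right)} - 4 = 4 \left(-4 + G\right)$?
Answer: $960$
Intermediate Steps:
$r{\left(G \right)} = -12 + 4 G$ ($r{\left(G \right)} = 4 + 4 \left(-4 + G\right) = 4 + \left(-16 + 4 G\right) = -12 + 4 G$)
$a = -20$ ($a = -18 - 2 = -20$)
$r{\left(0 \right)} a \left(6 - 2\right) = \left(-12 + 4 \cdot 0\right) \left(-20\right) \left(6 - 2\right) = \left(-12 + 0\right) \left(-20\right) 4 = \left(-12\right) \left(-20\right) 4 = 240 \cdot 4 = 960$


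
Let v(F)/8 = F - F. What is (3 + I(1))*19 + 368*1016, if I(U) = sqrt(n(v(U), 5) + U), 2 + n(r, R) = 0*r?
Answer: 373945 + 19*I ≈ 3.7395e+5 + 19.0*I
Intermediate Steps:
v(F) = 0 (v(F) = 8*(F - F) = 8*0 = 0)
n(r, R) = -2 (n(r, R) = -2 + 0*r = -2 + 0 = -2)
I(U) = sqrt(-2 + U)
(3 + I(1))*19 + 368*1016 = (3 + sqrt(-2 + 1))*19 + 368*1016 = (3 + sqrt(-1))*19 + 373888 = (3 + I)*19 + 373888 = (57 + 19*I) + 373888 = 373945 + 19*I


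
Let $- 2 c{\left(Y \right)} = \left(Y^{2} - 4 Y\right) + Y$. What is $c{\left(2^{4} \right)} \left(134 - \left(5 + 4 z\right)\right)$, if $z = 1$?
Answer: $-13000$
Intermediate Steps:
$c{\left(Y \right)} = - \frac{Y^{2}}{2} + \frac{3 Y}{2}$ ($c{\left(Y \right)} = - \frac{\left(Y^{2} - 4 Y\right) + Y}{2} = - \frac{Y^{2} - 3 Y}{2} = - \frac{Y^{2}}{2} + \frac{3 Y}{2}$)
$c{\left(2^{4} \right)} \left(134 - \left(5 + 4 z\right)\right) = \frac{2^{4} \left(3 - 2^{4}\right)}{2} \left(134 - 9\right) = \frac{1}{2} \cdot 16 \left(3 - 16\right) \left(134 - 9\right) = \frac{1}{2} \cdot 16 \left(-13\right) 125 = \left(-104\right) 125 = -13000$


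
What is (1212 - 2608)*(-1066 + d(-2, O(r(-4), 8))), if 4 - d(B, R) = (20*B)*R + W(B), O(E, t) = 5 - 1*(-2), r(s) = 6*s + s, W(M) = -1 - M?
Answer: 1093068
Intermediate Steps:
r(s) = 7*s
O(E, t) = 7 (O(E, t) = 5 + 2 = 7)
d(B, R) = 5 + B - 20*B*R (d(B, R) = 4 - ((20*B)*R + (-1 - B)) = 4 - (20*B*R + (-1 - B)) = 4 - (-1 - B + 20*B*R) = 4 + (1 + B - 20*B*R) = 5 + B - 20*B*R)
(1212 - 2608)*(-1066 + d(-2, O(r(-4), 8))) = (1212 - 2608)*(-1066 + (5 - 2 - 20*(-2)*7)) = -1396*(-1066 + (5 - 2 + 280)) = -1396*(-1066 + 283) = -1396*(-783) = 1093068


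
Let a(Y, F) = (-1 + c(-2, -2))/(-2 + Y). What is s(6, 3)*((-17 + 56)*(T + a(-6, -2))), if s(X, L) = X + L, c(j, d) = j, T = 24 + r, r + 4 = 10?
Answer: 85293/8 ≈ 10662.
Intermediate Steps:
r = 6 (r = -4 + 10 = 6)
T = 30 (T = 24 + 6 = 30)
s(X, L) = L + X
a(Y, F) = -3/(-2 + Y) (a(Y, F) = (-1 - 2)/(-2 + Y) = -3/(-2 + Y))
s(6, 3)*((-17 + 56)*(T + a(-6, -2))) = (3 + 6)*((-17 + 56)*(30 - 3/(-2 - 6))) = 9*(39*(30 - 3/(-8))) = 9*(39*(30 - 3*(-⅛))) = 9*(39*(30 + 3/8)) = 9*(39*(243/8)) = 9*(9477/8) = 85293/8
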